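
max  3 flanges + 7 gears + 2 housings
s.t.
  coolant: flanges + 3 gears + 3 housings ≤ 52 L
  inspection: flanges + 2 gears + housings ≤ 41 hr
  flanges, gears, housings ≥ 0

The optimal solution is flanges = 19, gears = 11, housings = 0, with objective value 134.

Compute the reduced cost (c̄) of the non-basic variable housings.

Both coolant and inspection are binding at x*.
Dual feasibility on the basic columns requires 1·y_coolant + 1·y_inspection = 3, 3·y_coolant + 2·y_inspection = 7.
This yields shadow prices y_coolant = 1, y_inspection = 2.
Reduced cost of housings: c₃ − yᵀa₃ = 2 − (1·3 + 2·1) = 2 − 5 = -3.

-3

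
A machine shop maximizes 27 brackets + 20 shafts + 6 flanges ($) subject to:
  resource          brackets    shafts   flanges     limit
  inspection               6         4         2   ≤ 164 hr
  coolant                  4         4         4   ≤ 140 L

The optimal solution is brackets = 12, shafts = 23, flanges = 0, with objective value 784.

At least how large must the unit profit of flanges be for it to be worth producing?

Both inspection and coolant are binding at x*.
From A_Bᵀ y = c: 6·y_inspection + 4·y_coolant = 27; 4·y_inspection + 4·y_coolant = 20.
Solving: y_inspection = 3.5, y_coolant = 1.5.
flanges enters the basis when its profit ≥ yᵀa₃ = 3.5·2 + 1.5·4 = 13.

13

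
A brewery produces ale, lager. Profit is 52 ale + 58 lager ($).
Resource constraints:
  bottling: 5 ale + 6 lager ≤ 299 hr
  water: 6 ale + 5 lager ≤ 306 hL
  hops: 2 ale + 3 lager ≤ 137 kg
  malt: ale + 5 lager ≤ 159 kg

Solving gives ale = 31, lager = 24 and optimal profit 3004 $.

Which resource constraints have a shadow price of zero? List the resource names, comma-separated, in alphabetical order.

hops, malt

bottling: 299/299 (binding)
water: 306/306 (binding)
hops: 134/137 (slack 3)
malt: 151/159 (slack 8)
By complementary slackness, a constraint with positive slack has shadow price 0 → hops, malt.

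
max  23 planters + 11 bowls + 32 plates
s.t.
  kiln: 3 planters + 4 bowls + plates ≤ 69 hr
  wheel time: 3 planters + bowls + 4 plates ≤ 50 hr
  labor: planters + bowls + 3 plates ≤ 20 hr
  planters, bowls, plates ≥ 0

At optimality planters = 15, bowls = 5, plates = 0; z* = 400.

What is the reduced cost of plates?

-7

Binding: wheel time and labor. Non-binding: kiln (4 unused).
Slack constraints have shadow price 0 (complementary slackness).
From A_Bᵀ y = c: 3·y_wheel time + 1·y_labor = 23; 1·y_wheel time + 1·y_labor = 11.
This yields shadow prices y_wheel time = 6, y_labor = 5.
Reduced cost of plates: c₃ − yᵀa₃ = 32 − (6·4 + 5·3) = 32 − 39 = -7.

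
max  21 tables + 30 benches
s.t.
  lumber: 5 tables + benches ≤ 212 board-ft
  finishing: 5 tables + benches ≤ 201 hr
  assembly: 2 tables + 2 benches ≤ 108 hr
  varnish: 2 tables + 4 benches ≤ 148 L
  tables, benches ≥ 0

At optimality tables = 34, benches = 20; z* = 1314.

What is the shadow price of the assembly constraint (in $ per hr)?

Check each constraint at x*: lumber 190/212 (slack 22); finishing 190/201 (slack 11); assembly 108/108 (tight); varnish 148/148 (tight).
By complementary slackness, y = 0 for the non-binding constraints.
Dual feasibility on the basic columns requires 2·y_assembly + 2·y_varnish = 21, 2·y_assembly + 4·y_varnish = 30.
→ y_assembly = 6 and y_varnish = 4.5.
Shadow price of assembly = 6.

6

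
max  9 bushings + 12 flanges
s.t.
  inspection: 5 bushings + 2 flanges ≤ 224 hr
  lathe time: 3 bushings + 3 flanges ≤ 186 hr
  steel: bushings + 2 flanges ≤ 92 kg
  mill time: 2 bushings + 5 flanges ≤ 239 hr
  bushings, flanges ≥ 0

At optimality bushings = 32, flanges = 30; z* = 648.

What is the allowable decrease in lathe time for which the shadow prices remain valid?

Binding constraints: lathe time, steel. The basis is B = [[3,3],[1,2]] with det 3.
Per unit decrease in lathe time, x* moves by d = (-0.6667, 0.3333).
The basis stays optimal until bushings reaches 0; allowable decrease = 48 hr.

48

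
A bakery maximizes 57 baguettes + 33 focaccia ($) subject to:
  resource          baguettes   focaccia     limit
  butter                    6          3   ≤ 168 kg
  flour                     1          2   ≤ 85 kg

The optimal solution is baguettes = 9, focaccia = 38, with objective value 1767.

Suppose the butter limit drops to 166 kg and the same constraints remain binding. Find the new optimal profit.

Both butter and flour are binding at x*.
The binding rows give the dual system: 6·y_butter + 1·y_flour = 57 and 3·y_butter + 2·y_flour = 33.
→ y_butter = 9 and y_flour = 3.
Δz = y_butter·Δb = 9 × (-2) = -18, so new z* = 1767 − 18 = 1749.

1749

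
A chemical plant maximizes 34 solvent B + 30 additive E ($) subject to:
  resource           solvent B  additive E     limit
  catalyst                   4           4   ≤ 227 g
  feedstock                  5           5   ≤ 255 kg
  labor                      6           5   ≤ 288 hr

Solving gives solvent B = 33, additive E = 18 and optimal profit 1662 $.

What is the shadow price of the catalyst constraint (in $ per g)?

0

At the optimum: catalyst uses 204 of 227 (slack = 23); feedstock uses 255 of 255 (binding); labor uses 288 of 288 (binding).
By complementary slackness, y = 0 for the non-binding constraint.
Dual feasibility on the basic columns requires 5·y_feedstock + 6·y_labor = 34, 5·y_feedstock + 5·y_labor = 30.
→ y_feedstock = 2 and y_labor = 4.
Shadow price of catalyst = 0.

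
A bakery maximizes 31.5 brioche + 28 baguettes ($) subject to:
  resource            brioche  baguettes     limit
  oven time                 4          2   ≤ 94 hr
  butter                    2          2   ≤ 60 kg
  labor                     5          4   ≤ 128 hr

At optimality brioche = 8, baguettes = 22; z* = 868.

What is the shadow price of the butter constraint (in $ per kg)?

Check each constraint at x*: oven time 76/94 (slack 18); butter 60/60 (tight); labor 128/128 (tight).
Since oven time is not tight, its dual is 0.
The binding rows give the dual system: 2·y_butter + 5·y_labor = 31.5 and 2·y_butter + 4·y_labor = 28.
This yields shadow prices y_butter = 7, y_labor = 3.5.
Shadow price of butter = 7.

7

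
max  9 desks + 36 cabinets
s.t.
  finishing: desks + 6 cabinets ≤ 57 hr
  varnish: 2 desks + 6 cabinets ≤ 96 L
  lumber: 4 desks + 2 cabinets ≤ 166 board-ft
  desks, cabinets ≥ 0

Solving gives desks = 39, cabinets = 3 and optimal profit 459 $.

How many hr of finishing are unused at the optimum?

0

finishing used = 1·39 + 6·3 = 57; slack = 57 − 57 = 0.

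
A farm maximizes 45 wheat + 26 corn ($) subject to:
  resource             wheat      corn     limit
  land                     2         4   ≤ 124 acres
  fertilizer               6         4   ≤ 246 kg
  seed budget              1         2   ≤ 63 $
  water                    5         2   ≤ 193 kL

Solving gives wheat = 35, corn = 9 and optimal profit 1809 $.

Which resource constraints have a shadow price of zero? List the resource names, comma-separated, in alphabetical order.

land, seed budget

land: 106/124 (slack 18)
fertilizer: 246/246 (binding)
seed budget: 53/63 (slack 10)
water: 193/193 (binding)
By complementary slackness, a constraint with positive slack has shadow price 0 → land, seed budget.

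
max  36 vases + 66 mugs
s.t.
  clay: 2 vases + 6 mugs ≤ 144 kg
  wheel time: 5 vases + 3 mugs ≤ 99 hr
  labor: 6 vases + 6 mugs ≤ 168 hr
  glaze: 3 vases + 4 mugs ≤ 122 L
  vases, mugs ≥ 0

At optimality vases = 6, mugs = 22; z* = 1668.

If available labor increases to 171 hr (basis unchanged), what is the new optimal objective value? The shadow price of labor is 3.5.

Δb = 3, so new z* = 1668 + (3.5)·(3) = 1668 + 10.5 = 1678.5.

1678.5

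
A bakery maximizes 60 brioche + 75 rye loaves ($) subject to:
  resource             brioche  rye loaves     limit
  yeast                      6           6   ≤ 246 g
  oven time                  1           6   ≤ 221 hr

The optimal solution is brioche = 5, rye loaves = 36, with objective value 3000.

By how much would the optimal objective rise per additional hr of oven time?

3

At the optimum: yeast uses 246 of 246 (binding); oven time uses 221 of 221 (binding).
From A_Bᵀ y = c: 6·y_yeast + 1·y_oven time = 60; 6·y_yeast + 6·y_oven time = 75.
→ y_yeast = 9.5 and y_oven time = 3.
Shadow price of oven time = 3.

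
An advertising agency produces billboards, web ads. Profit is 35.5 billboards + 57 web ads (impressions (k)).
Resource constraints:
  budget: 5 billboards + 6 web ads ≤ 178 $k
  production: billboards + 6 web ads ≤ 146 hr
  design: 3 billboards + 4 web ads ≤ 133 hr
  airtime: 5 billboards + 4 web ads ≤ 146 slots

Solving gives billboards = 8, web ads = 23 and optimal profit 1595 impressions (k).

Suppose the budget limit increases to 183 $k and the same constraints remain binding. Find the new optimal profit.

1627.5

At the optimum: budget uses 178 of 178 (binding); production uses 146 of 146 (binding); design uses 116 of 133 (slack = 17); airtime uses 132 of 146 (slack = 14).
Slack constraints have shadow price 0 (complementary slackness).
From A_Bᵀ y = c: 5·y_budget + 1·y_production = 35.5; 6·y_budget + 6·y_production = 57.
This yields shadow prices y_budget = 6.5, y_production = 3.
Δz = y_budget·Δb = 6.5 × (5) = 32.5, so new z* = 1595 + 32.5 = 1627.5.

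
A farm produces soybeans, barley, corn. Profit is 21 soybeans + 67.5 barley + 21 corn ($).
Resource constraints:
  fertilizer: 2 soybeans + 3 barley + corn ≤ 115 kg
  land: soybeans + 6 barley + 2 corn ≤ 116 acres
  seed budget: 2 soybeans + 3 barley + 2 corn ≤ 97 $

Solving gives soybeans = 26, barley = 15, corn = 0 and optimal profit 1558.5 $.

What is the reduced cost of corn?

-8

Binding: land and seed budget. Non-binding: fertilizer (18 unused).
Since fertilizer is not tight, its dual is 0.
Dual feasibility on the basic columns requires 1·y_land + 2·y_seed budget = 21, 6·y_land + 3·y_seed budget = 67.5.
This yields shadow prices y_land = 8, y_seed budget = 6.5.
Reduced cost of corn: c₃ − yᵀa₃ = 21 − (8·2 + 6.5·2) = 21 − 29 = -8.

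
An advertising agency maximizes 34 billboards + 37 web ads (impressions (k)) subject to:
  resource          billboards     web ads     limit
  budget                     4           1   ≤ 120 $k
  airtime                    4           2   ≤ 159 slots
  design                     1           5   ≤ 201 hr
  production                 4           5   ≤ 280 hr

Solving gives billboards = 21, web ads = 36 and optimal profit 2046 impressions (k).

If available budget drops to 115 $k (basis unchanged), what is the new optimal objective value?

2011

Check each constraint at x*: budget 120/120 (tight); airtime 156/159 (slack 3); design 201/201 (tight); production 264/280 (slack 16).
Since airtime, production are not tight, their duals are 0.
Dual feasibility on the basic columns requires 4·y_budget + 1·y_design = 34, 1·y_budget + 5·y_design = 37.
→ y_budget = 7 and y_design = 6.
Δz = y_budget·Δb = 7 × (-5) = -35, so new z* = 2046 − 35 = 2011.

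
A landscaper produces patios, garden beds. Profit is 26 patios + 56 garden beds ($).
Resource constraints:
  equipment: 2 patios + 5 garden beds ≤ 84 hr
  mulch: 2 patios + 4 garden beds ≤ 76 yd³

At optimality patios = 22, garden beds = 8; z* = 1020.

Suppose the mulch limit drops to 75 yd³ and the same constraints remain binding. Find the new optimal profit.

1011

At the optimum: equipment uses 84 of 84 (binding); mulch uses 76 of 76 (binding).
From A_Bᵀ y = c: 2·y_equipment + 2·y_mulch = 26; 5·y_equipment + 4·y_mulch = 56.
→ y_equipment = 4 and y_mulch = 9.
Δz = y_mulch·Δb = 9 × (-1) = -9, so new z* = 1020 − 9 = 1011.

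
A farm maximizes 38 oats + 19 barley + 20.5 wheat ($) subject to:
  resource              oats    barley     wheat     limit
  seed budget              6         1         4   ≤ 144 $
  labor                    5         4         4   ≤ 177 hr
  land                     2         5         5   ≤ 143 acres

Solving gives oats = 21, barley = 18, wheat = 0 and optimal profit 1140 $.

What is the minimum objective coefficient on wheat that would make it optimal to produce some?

28

At the optimum: seed budget uses 144 of 144 (binding); labor uses 177 of 177 (binding); land uses 132 of 143 (slack = 11).
Slack constraints have shadow price 0 (complementary slackness).
The binding rows give the dual system: 6·y_seed budget + 5·y_labor = 38 and 1·y_seed budget + 4·y_labor = 19.
Solving: y_seed budget = 3, y_labor = 4.
wheat enters the basis when its profit ≥ yᵀa₃ = 3·4 + 4·4 = 28.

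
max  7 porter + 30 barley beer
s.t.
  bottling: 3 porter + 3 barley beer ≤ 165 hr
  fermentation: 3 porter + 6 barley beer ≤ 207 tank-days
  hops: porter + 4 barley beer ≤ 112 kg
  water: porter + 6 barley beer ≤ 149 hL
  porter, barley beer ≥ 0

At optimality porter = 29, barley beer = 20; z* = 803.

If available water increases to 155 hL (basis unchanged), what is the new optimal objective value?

Check each constraint at x*: bottling 147/165 (slack 18); fermentation 207/207 (tight); hops 109/112 (slack 3); water 149/149 (tight).
Slack constraints have shadow price 0 (complementary slackness).
Dual feasibility on the basic columns requires 3·y_fermentation + 1·y_water = 7, 6·y_fermentation + 6·y_water = 30.
Solving: y_fermentation = 1, y_water = 4.
Δz = y_water·Δb = 4 × (6) = 24, so new z* = 803 + 24 = 827.

827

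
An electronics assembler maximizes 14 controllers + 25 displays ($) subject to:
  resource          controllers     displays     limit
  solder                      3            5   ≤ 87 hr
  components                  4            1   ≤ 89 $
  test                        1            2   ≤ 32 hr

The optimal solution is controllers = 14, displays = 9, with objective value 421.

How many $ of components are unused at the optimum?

components used = 4·14 + 1·9 = 65; slack = 89 − 65 = 24.

24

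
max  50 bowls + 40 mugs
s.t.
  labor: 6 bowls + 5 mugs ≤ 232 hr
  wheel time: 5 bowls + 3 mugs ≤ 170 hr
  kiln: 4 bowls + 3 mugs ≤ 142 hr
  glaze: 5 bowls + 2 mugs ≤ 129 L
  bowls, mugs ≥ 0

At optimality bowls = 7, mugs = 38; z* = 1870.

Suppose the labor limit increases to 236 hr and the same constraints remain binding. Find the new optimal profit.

Binding: labor and kiln. Non-binding: wheel time (21 unused), glaze (18 unused).
By complementary slackness, y = 0 for the non-binding constraints.
The binding rows give the dual system: 6·y_labor + 4·y_kiln = 50 and 5·y_labor + 3·y_kiln = 40.
Solving: y_labor = 5, y_kiln = 5.
Δz = y_labor·Δb = 5 × (4) = 20, so new z* = 1870 + 20 = 1890.

1890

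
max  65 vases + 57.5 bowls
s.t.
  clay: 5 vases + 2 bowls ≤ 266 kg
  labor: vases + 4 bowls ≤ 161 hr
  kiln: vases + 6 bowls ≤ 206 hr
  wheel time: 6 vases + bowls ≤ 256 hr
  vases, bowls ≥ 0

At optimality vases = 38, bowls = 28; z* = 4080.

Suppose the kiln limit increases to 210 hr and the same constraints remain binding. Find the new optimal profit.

At the optimum: clay uses 246 of 266 (slack = 20); labor uses 150 of 161 (slack = 11); kiln uses 206 of 206 (binding); wheel time uses 256 of 256 (binding).
By complementary slackness, y = 0 for the non-binding constraints.
From A_Bᵀ y = c: 1·y_kiln + 6·y_wheel time = 65; 6·y_kiln + 1·y_wheel time = 57.5.
Solving: y_kiln = 8, y_wheel time = 9.5.
Δz = y_kiln·Δb = 8 × (4) = 32, so new z* = 4080 + 32 = 4112.

4112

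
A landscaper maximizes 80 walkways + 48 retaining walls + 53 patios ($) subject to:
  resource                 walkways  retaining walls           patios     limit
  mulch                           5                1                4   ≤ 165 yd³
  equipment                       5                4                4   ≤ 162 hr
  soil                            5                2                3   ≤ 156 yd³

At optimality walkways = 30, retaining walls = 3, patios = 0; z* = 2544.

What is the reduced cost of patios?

At the optimum: mulch uses 153 of 165 (slack = 12); equipment uses 162 of 162 (binding); soil uses 156 of 156 (binding).
By complementary slackness, y = 0 for the non-binding constraint.
The binding rows give the dual system: 5·y_equipment + 5·y_soil = 80 and 4·y_equipment + 2·y_soil = 48.
Solving: y_equipment = 8, y_soil = 8.
Reduced cost of patios: c₃ − yᵀa₃ = 53 − (8·4 + 8·3) = 53 − 56 = -3.

-3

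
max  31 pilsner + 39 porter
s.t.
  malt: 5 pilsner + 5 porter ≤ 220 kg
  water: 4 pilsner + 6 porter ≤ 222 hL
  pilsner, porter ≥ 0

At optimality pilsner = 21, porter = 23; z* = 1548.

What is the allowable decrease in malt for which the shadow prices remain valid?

Binding constraints: malt, water. The basis is B = [[5,5],[4,6]] with det 10.
Per unit decrease in malt, x* moves by d = (-0.6, 0.4).
The basis stays optimal until pilsner reaches 0; allowable decrease = 35 kg.

35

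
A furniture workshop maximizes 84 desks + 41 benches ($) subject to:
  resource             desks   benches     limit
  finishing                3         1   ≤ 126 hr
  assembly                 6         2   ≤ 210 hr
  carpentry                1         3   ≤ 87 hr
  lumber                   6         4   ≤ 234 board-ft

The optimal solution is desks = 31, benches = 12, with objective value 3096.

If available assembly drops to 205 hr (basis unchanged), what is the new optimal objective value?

3058.5

Binding: assembly and lumber. Non-binding: finishing (21 unused), carpentry (20 unused).
Since finishing, carpentry are not tight, their duals are 0.
Dual feasibility on the basic columns requires 6·y_assembly + 6·y_lumber = 84, 2·y_assembly + 4·y_lumber = 41.
Solving: y_assembly = 7.5, y_lumber = 6.5.
Δz = y_assembly·Δb = 7.5 × (-5) = -37.5, so new z* = 3096 − 37.5 = 3058.5.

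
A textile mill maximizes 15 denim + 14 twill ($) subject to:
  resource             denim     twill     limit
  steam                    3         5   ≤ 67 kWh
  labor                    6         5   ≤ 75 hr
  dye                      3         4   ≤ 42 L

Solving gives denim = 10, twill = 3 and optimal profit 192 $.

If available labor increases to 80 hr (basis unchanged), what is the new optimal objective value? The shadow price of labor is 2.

202

Δb = 5, so new z* = 192 + (2)·(5) = 192 + 10 = 202.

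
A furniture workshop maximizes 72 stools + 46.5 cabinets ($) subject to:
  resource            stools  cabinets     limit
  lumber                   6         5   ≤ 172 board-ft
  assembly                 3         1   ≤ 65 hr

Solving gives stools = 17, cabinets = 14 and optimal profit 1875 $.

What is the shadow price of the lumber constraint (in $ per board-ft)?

Both lumber and assembly are binding at x*.
Dual feasibility on the basic columns requires 6·y_lumber + 3·y_assembly = 72, 5·y_lumber + 1·y_assembly = 46.5.
This yields shadow prices y_lumber = 7.5, y_assembly = 9.
Shadow price of lumber = 7.5.

7.5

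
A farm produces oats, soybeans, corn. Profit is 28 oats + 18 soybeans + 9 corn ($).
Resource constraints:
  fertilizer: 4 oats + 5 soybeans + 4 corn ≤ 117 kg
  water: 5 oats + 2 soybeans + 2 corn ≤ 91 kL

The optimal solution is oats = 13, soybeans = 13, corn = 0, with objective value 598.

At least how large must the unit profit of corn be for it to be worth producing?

16

Both fertilizer and water are binding at x*.
Dual feasibility on the basic columns requires 4·y_fertilizer + 5·y_water = 28, 5·y_fertilizer + 2·y_water = 18.
→ y_fertilizer = 2 and y_water = 4.
corn enters the basis when its profit ≥ yᵀa₃ = 2·4 + 4·2 = 16.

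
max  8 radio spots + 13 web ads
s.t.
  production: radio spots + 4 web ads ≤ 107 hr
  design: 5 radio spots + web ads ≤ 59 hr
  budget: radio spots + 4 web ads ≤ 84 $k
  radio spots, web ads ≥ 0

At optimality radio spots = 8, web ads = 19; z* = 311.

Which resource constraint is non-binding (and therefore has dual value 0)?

production

production: 84/107 (slack 23)
design: 59/59 (binding)
budget: 84/84 (binding)
By complementary slackness, a constraint with positive slack has shadow price 0 → production.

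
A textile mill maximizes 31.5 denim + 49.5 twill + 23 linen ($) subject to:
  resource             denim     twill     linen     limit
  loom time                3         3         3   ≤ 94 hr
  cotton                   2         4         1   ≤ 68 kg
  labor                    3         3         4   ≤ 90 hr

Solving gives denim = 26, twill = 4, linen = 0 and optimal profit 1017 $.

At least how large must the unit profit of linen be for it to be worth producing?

27

At the optimum: loom time uses 90 of 94 (slack = 4); cotton uses 68 of 68 (binding); labor uses 90 of 90 (binding).
By complementary slackness, y = 0 for the non-binding constraint.
From A_Bᵀ y = c: 2·y_cotton + 3·y_labor = 31.5; 4·y_cotton + 3·y_labor = 49.5.
Solving: y_cotton = 9, y_labor = 4.5.
linen enters the basis when its profit ≥ yᵀa₃ = 9·1 + 4.5·4 = 27.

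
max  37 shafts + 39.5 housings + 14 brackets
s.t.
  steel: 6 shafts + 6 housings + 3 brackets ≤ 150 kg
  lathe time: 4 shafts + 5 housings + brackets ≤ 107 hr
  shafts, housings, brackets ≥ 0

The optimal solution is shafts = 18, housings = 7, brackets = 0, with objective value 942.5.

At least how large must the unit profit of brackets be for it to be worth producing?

Both steel and lathe time are binding at x*.
Dual feasibility on the basic columns requires 6·y_steel + 4·y_lathe time = 37, 6·y_steel + 5·y_lathe time = 39.5.
→ y_steel = 4.5 and y_lathe time = 2.5.
brackets enters the basis when its profit ≥ yᵀa₃ = 4.5·3 + 2.5·1 = 16.

16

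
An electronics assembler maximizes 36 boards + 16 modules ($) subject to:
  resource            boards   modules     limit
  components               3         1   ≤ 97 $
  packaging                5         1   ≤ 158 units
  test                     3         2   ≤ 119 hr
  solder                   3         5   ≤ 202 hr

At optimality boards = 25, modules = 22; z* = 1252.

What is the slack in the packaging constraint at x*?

11

packaging used = 5·25 + 1·22 = 147; slack = 158 − 147 = 11.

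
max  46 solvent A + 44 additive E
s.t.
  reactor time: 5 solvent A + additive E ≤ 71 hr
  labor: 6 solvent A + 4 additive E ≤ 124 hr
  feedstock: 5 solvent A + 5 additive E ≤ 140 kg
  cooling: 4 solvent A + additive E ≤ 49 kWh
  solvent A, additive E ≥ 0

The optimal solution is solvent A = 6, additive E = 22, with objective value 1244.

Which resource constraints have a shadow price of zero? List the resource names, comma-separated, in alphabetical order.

cooling, reactor time

reactor time: 52/71 (slack 19)
labor: 124/124 (binding)
feedstock: 140/140 (binding)
cooling: 46/49 (slack 3)
By complementary slackness, a constraint with positive slack has shadow price 0 → cooling, reactor time.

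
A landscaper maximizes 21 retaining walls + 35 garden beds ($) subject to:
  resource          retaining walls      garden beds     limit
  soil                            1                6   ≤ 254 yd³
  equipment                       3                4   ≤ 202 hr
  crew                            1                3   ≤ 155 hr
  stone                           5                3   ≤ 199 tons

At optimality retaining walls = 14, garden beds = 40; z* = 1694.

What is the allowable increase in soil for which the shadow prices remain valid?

49

Binding constraints: soil, equipment. The basis is B = [[1,6],[3,4]] with det -14.
Per unit increase in soil, x* moves by d = (-0.2857, 0.2143).
The basis stays optimal until retaining walls reaches 0; allowable increase = 49 yd³.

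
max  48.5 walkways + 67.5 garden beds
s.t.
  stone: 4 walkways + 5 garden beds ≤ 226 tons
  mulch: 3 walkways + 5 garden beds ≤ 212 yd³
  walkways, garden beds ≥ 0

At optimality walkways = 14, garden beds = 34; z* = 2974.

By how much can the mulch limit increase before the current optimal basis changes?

14

Binding constraints: stone, mulch. The basis is B = [[4,5],[3,5]] with det 5.
Per unit increase in mulch, x* moves by d = (-1, 0.8).
The basis stays optimal until walkways reaches 0; allowable increase = 14 yd³.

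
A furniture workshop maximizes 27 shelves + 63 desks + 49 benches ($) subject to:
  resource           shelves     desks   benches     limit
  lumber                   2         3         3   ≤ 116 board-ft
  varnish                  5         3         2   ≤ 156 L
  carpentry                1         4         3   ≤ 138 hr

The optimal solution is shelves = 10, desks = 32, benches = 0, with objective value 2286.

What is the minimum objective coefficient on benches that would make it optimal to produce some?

Binding: lumber and carpentry. Non-binding: varnish (10 unused).
By complementary slackness, y = 0 for the non-binding constraint.
From A_Bᵀ y = c: 2·y_lumber + 1·y_carpentry = 27; 3·y_lumber + 4·y_carpentry = 63.
Solving: y_lumber = 9, y_carpentry = 9.
benches enters the basis when its profit ≥ yᵀa₃ = 9·3 + 9·3 = 54.

54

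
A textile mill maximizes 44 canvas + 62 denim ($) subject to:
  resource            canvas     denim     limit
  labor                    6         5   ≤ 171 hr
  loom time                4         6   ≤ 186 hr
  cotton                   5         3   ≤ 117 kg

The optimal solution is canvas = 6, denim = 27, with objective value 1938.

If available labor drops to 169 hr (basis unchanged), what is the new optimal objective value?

Binding: labor and loom time. Non-binding: cotton (6 unused).
By complementary slackness, y = 0 for the non-binding constraint.
From A_Bᵀ y = c: 6·y_labor + 4·y_loom time = 44; 5·y_labor + 6·y_loom time = 62.
Solving: y_labor = 1, y_loom time = 9.5.
Δz = y_labor·Δb = 1 × (-2) = -2, so new z* = 1938 − 2 = 1936.

1936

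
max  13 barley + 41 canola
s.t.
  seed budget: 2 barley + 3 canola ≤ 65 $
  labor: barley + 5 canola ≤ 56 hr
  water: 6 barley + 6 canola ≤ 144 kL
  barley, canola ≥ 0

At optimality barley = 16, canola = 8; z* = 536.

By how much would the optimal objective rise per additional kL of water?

1

At the optimum: seed budget uses 56 of 65 (slack = 9); labor uses 56 of 56 (binding); water uses 144 of 144 (binding).
Slack constraints have shadow price 0 (complementary slackness).
The binding rows give the dual system: 1·y_labor + 6·y_water = 13 and 5·y_labor + 6·y_water = 41.
Solving: y_labor = 7, y_water = 1.
Shadow price of water = 1.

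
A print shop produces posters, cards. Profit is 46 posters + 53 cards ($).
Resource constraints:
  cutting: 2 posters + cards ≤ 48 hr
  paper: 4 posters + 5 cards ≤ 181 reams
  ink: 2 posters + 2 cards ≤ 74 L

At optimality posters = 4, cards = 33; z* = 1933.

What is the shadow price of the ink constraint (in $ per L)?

9

At the optimum: cutting uses 41 of 48 (slack = 7); paper uses 181 of 181 (binding); ink uses 74 of 74 (binding).
Slack constraints have shadow price 0 (complementary slackness).
From A_Bᵀ y = c: 4·y_paper + 2·y_ink = 46; 5·y_paper + 2·y_ink = 53.
Solving: y_paper = 7, y_ink = 9.
Shadow price of ink = 9.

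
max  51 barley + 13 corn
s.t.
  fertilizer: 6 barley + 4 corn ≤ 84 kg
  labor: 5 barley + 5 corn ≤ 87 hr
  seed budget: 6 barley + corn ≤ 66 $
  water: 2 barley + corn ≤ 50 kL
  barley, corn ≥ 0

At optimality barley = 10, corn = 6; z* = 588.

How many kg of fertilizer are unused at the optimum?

0

fertilizer used = 6·10 + 4·6 = 84; slack = 84 − 84 = 0.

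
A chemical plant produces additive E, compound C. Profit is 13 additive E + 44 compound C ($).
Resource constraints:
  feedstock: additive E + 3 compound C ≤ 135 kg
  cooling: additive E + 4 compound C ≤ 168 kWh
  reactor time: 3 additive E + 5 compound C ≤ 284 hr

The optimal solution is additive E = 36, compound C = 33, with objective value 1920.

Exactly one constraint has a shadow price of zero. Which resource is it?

feedstock: 135/135 (binding)
cooling: 168/168 (binding)
reactor time: 273/284 (slack 11)
By complementary slackness, a constraint with positive slack has shadow price 0 → reactor time.

reactor time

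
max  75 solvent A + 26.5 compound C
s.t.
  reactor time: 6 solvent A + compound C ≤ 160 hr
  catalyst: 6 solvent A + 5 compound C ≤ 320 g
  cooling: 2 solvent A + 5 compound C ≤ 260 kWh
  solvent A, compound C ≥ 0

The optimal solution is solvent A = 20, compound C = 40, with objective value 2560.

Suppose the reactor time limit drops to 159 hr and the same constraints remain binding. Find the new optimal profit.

Check each constraint at x*: reactor time 160/160 (tight); catalyst 320/320 (tight); cooling 240/260 (slack 20).
By complementary slackness, y = 0 for the non-binding constraint.
Dual feasibility on the basic columns requires 6·y_reactor time + 6·y_catalyst = 75, 1·y_reactor time + 5·y_catalyst = 26.5.
Solving: y_reactor time = 9, y_catalyst = 3.5.
Δz = y_reactor time·Δb = 9 × (-1) = -9, so new z* = 2560 − 9 = 2551.

2551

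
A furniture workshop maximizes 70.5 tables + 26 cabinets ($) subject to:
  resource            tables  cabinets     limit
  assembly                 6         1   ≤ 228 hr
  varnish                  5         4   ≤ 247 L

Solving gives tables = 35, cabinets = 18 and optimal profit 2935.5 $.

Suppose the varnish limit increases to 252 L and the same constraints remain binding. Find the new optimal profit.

2958

Both assembly and varnish are binding at x*.
From A_Bᵀ y = c: 6·y_assembly + 5·y_varnish = 70.5; 1·y_assembly + 4·y_varnish = 26.
This yields shadow prices y_assembly = 8, y_varnish = 4.5.
Δz = y_varnish·Δb = 4.5 × (5) = 22.5, so new z* = 2935.5 + 22.5 = 2958.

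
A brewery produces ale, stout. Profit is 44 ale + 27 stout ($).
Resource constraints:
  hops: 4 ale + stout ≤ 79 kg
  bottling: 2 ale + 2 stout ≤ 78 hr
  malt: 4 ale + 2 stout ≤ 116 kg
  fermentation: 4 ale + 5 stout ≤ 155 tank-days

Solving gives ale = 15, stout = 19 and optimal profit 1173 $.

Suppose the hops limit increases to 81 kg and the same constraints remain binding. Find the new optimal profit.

1187

Binding: hops and fermentation. Non-binding: bottling (10 unused), malt (18 unused).
Slack constraints have shadow price 0 (complementary slackness).
From A_Bᵀ y = c: 4·y_hops + 4·y_fermentation = 44; 1·y_hops + 5·y_fermentation = 27.
→ y_hops = 7 and y_fermentation = 4.
Δz = y_hops·Δb = 7 × (2) = 14, so new z* = 1173 + 14 = 1187.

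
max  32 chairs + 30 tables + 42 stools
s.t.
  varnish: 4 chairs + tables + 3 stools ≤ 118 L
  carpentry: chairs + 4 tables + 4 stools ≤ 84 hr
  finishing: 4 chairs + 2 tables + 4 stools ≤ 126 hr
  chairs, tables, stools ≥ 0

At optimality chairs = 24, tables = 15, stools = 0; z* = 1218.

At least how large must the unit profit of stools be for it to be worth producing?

Check each constraint at x*: varnish 111/118 (slack 7); carpentry 84/84 (tight); finishing 126/126 (tight).
Slack constraints have shadow price 0 (complementary slackness).
The binding rows give the dual system: 1·y_carpentry + 4·y_finishing = 32 and 4·y_carpentry + 2·y_finishing = 30.
Solving: y_carpentry = 4, y_finishing = 7.
stools enters the basis when its profit ≥ yᵀa₃ = 4·4 + 7·4 = 44.

44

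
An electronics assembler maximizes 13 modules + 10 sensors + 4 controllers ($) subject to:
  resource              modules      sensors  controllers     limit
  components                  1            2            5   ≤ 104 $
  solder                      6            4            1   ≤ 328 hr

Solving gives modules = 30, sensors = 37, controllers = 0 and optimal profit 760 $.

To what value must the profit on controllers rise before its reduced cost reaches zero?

Check each constraint at x*: components 104/104 (tight); solder 328/328 (tight).
The binding rows give the dual system: 1·y_components + 6·y_solder = 13 and 2·y_components + 4·y_solder = 10.
This yields shadow prices y_components = 1, y_solder = 2.
controllers enters the basis when its profit ≥ yᵀa₃ = 1·5 + 2·1 = 7.

7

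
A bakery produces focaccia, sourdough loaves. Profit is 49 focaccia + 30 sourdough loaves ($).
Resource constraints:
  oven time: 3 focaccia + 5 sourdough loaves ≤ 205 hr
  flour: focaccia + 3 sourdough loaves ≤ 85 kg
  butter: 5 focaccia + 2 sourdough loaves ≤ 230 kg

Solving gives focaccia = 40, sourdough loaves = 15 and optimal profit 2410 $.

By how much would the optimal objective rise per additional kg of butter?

Check each constraint at x*: oven time 195/205 (slack 10); flour 85/85 (tight); butter 230/230 (tight).
Slack constraints have shadow price 0 (complementary slackness).
The binding rows give the dual system: 1·y_flour + 5·y_butter = 49 and 3·y_flour + 2·y_butter = 30.
Solving: y_flour = 4, y_butter = 9.
Shadow price of butter = 9.

9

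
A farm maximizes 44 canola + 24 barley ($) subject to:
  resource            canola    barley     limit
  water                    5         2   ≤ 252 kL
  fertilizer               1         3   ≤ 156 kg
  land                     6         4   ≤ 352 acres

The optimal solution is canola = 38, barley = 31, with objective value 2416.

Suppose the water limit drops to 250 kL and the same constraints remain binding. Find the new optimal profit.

2408

At the optimum: water uses 252 of 252 (binding); fertilizer uses 131 of 156 (slack = 25); land uses 352 of 352 (binding).
Since fertilizer is not tight, its dual is 0.
Dual feasibility on the basic columns requires 5·y_water + 6·y_land = 44, 2·y_water + 4·y_land = 24.
Solving: y_water = 4, y_land = 4.
Δz = y_water·Δb = 4 × (-2) = -8, so new z* = 2416 − 8 = 2408.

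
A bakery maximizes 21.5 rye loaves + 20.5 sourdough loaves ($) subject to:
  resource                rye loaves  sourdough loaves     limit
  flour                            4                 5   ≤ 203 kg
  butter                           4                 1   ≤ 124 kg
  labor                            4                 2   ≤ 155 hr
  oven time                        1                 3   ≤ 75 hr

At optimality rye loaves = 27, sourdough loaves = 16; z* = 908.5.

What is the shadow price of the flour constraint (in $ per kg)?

0

Binding: butter and oven time. Non-binding: flour (15 unused), labor (15 unused).
Since flour, labor are not tight, their duals are 0.
Dual feasibility on the basic columns requires 4·y_butter + 1·y_oven time = 21.5, 1·y_butter + 3·y_oven time = 20.5.
→ y_butter = 4 and y_oven time = 5.5.
Shadow price of flour = 0.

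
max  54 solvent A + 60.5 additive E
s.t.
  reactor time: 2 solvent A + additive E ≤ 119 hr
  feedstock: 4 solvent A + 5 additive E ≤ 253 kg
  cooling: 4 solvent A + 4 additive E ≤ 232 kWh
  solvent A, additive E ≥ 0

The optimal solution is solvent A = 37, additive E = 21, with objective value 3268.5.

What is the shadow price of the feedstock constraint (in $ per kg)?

Check each constraint at x*: reactor time 95/119 (slack 24); feedstock 253/253 (tight); cooling 232/232 (tight).
Since reactor time is not tight, its dual is 0.
From A_Bᵀ y = c: 4·y_feedstock + 4·y_cooling = 54; 5·y_feedstock + 4·y_cooling = 60.5.
Solving: y_feedstock = 6.5, y_cooling = 7.
Shadow price of feedstock = 6.5.

6.5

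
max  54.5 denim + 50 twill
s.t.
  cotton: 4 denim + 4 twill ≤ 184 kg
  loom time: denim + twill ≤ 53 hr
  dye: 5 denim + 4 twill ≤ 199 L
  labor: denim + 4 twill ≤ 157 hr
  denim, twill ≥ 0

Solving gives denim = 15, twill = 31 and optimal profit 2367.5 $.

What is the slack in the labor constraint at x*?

labor used = 1·15 + 4·31 = 139; slack = 157 − 139 = 18.

18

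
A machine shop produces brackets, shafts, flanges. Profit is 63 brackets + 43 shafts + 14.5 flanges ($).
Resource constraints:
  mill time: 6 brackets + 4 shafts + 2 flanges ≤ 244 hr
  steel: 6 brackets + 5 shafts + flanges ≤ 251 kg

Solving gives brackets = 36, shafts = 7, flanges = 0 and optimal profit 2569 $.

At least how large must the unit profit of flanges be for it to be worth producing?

20

Both mill time and steel are binding at x*.
The binding rows give the dual system: 6·y_mill time + 6·y_steel = 63 and 4·y_mill time + 5·y_steel = 43.
Solving: y_mill time = 9.5, y_steel = 1.
flanges enters the basis when its profit ≥ yᵀa₃ = 9.5·2 + 1·1 = 20.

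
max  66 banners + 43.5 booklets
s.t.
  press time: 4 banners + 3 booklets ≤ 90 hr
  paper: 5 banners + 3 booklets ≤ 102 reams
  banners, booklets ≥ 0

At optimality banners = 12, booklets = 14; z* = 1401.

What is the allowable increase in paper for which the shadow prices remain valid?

10.5

Binding constraints: press time, paper. The basis is B = [[4,3],[5,3]] with det -3.
Per unit increase in paper, x* moves by d = (1, -1.3333).
The basis stays optimal until booklets reaches 0; allowable increase = 10.5 reams.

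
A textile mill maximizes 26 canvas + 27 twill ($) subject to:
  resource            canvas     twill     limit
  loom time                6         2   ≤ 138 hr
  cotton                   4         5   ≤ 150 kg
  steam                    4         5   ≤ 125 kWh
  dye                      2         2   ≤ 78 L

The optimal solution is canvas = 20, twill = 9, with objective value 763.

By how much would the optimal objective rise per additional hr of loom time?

At the optimum: loom time uses 138 of 138 (binding); cotton uses 125 of 150 (slack = 25); steam uses 125 of 125 (binding); dye uses 58 of 78 (slack = 20).
Since cotton, dye are not tight, their duals are 0.
Dual feasibility on the basic columns requires 6·y_loom time + 4·y_steam = 26, 2·y_loom time + 5·y_steam = 27.
This yields shadow prices y_loom time = 1, y_steam = 5.
Shadow price of loom time = 1.

1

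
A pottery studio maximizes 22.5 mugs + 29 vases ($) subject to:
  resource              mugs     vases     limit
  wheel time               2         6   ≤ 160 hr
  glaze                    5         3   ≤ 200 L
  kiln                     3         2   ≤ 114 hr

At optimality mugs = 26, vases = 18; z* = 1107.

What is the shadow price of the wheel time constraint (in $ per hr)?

Check each constraint at x*: wheel time 160/160 (tight); glaze 184/200 (slack 16); kiln 114/114 (tight).
By complementary slackness, y = 0 for the non-binding constraint.
Dual feasibility on the basic columns requires 2·y_wheel time + 3·y_kiln = 22.5, 6·y_wheel time + 2·y_kiln = 29.
→ y_wheel time = 3 and y_kiln = 5.5.
Shadow price of wheel time = 3.

3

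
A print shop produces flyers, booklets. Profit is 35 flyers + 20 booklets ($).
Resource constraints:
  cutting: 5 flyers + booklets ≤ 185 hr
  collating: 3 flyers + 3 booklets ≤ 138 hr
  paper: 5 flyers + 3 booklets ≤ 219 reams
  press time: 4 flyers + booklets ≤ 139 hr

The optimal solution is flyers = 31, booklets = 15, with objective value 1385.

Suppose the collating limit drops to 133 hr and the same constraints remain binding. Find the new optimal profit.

1360

Binding: collating and press time. Non-binding: cutting (15 unused), paper (19 unused).
Slack constraints have shadow price 0 (complementary slackness).
From A_Bᵀ y = c: 3·y_collating + 4·y_press time = 35; 3·y_collating + 1·y_press time = 20.
Solving: y_collating = 5, y_press time = 5.
Δz = y_collating·Δb = 5 × (-5) = -25, so new z* = 1385 − 25 = 1360.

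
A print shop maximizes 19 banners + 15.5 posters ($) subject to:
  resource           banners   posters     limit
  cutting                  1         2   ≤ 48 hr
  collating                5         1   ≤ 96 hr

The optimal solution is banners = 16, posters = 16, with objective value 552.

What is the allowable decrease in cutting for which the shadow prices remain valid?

28.8

Binding constraints: cutting, collating. The basis is B = [[1,2],[5,1]] with det -9.
Per unit decrease in cutting, x* moves by d = (0.1111, -0.5556).
The basis stays optimal until posters reaches 0; allowable decrease = 28.8 hr.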